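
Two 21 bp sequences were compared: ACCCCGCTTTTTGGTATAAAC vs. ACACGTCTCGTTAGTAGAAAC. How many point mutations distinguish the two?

7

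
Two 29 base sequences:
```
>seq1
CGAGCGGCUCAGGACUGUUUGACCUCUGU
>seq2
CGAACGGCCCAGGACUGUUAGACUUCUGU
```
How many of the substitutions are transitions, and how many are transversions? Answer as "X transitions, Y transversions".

Mismatches (1-based):
site 4: G→A (purine→purine, transition)
site 9: U→C (pyrimidine→pyrimidine, transition)
site 20: U→A (pyrimidine→purine, transversion)
site 24: C→U (pyrimidine→pyrimidine, transition)

3 transitions, 1 transversion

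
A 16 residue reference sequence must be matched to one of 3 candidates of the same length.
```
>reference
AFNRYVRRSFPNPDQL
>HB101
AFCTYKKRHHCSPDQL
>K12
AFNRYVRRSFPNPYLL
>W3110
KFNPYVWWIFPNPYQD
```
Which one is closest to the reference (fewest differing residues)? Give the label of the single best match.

K12

Hamming distances to reference — HB101: 8; K12: 2; W3110: 7.
Smallest is K12 with 2 mismatches.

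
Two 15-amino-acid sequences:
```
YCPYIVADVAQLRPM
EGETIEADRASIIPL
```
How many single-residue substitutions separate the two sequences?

10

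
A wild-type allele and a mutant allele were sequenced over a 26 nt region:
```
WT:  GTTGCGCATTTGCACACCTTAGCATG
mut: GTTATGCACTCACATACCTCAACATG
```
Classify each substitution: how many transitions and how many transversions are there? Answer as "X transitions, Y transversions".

8 transitions, 0 transversions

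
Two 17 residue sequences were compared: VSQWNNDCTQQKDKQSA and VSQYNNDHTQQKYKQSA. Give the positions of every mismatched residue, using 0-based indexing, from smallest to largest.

Differences at position 3 (W→Y), position 7 (C→H), position 12 (D→Y).

3, 7, 12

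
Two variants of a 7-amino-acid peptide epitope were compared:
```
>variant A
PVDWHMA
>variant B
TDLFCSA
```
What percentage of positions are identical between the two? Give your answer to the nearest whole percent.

Mismatches at positions 1, 2, 3, 4, 5, 6 (1-based): 6 of 7.
Identical positions: 1/7 = 14.29% → 14%.

14%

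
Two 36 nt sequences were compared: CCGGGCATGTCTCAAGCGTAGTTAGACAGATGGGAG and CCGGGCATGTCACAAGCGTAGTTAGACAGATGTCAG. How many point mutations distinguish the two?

Mismatches (1-based): site 12: T→A; site 33: G→T; site 34: G→C.

3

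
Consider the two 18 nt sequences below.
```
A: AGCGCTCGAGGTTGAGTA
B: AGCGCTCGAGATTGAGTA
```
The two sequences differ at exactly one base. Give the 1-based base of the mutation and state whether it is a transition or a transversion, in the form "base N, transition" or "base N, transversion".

base 11, transition

The sequences differ only at base 11: G→A (purine→purine), a transition.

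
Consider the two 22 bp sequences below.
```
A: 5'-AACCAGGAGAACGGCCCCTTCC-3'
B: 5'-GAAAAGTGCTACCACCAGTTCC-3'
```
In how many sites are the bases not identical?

11

The sequences differ at sites 1, 3, 4, 7, 8, 9, 10, 13, 14, 17, 18 (1-based) — 11 in total.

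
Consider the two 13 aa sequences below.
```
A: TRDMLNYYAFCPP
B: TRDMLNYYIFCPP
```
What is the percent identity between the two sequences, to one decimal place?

Mismatch at position 9 (1-based): 1 of 13.
Identical positions: 12/13 = 92.31% → 92.3%.

92.3%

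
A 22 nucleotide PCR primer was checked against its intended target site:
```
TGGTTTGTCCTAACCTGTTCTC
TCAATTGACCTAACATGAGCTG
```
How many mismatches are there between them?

8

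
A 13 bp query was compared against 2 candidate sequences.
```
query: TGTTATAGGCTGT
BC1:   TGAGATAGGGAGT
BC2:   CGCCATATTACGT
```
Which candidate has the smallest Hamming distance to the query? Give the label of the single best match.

BC1

BC1 differs at 4 bases; BC2 differs at 7 bases. The closest is BC1.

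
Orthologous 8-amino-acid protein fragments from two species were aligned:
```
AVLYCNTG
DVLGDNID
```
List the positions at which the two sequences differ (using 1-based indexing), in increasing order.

Scanning 1-based: 1: A/D; 4: Y/G; 5: C/D; 7: T/I; 8: G/D.

1, 4, 5, 7, 8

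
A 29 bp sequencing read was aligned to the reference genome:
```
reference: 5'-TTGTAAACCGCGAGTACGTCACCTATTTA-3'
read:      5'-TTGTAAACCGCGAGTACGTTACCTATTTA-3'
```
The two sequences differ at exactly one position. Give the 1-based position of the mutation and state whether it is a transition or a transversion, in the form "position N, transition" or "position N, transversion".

The sequences differ only at position 20: C→T (pyrimidine→pyrimidine), a transition.

position 20, transition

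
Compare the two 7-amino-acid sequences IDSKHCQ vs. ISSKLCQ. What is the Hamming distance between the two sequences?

2

The sequences differ at positions 2, 5 (1-based) — 2 in total.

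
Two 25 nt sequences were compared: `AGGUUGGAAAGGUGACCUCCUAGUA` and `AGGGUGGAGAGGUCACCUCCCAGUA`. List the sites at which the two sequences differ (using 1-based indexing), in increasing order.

Scanning 1-based: 4: U/G; 9: A/G; 14: G/C; 21: U/C.

4, 9, 14, 21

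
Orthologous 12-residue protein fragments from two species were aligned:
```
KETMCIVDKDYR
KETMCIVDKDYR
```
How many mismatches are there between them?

0

The two sequences are identical at every position.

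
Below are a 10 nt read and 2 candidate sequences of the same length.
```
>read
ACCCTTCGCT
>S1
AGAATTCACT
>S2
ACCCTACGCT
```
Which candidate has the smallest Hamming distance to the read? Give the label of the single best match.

Hamming distances to read — S1: 4; S2: 1.
Smallest is S2 with 1 mismatch.

S2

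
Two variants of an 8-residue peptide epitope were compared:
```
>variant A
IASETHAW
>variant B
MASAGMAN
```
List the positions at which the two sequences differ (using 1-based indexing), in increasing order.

1, 4, 5, 6, 8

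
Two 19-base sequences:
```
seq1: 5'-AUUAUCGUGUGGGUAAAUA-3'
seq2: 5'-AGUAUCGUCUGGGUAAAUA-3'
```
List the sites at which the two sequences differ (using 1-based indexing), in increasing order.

2, 9

Scanning 1-based: 2: U/G; 9: G/C.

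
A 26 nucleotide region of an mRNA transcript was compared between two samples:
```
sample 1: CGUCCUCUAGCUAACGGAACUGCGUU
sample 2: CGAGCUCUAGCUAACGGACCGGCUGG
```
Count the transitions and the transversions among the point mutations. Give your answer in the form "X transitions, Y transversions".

0 transitions, 7 transversions

Mismatches (1-based):
site 3: U→A (pyrimidine→purine, transversion)
site 4: C→G (pyrimidine→purine, transversion)
site 19: A→C (purine→pyrimidine, transversion)
site 21: U→G (pyrimidine→purine, transversion)
site 24: G→U (purine→pyrimidine, transversion)
site 25: U→G (pyrimidine→purine, transversion)
site 26: U→G (pyrimidine→purine, transversion)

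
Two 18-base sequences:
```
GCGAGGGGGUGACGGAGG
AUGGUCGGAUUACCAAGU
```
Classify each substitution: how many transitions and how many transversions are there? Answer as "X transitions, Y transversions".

Transitions (purine↔purine or pyrimidine↔pyrimidine): 1 G→A, 2 C→U, 4 A→G, 9 G→A, 15 G→A.
Transversions (purine↔pyrimidine): 5 G→U, 6 G→C, 11 G→U, 14 G→C, 18 G→U.

5 transitions, 5 transversions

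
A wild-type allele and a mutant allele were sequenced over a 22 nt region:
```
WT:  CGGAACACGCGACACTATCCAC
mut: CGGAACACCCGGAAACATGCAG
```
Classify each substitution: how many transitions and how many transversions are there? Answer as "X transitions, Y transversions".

2 transitions, 5 transversions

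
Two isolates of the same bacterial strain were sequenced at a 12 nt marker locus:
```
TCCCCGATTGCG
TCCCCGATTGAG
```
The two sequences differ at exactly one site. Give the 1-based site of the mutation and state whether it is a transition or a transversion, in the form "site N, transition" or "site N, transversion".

Site 11 changes C→A. C is a pyrimidine and A is a purine, so this is a transversion.

site 11, transversion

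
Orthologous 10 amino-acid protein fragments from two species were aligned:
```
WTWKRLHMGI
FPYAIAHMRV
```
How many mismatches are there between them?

8

Comparing position by position, 8 residues differ: 1 (W/F), 2 (T/P), 3 (W/Y), 4 (K/A), 5 (R/I), 6 (L/A), 9 (G/R), 10 (I/V).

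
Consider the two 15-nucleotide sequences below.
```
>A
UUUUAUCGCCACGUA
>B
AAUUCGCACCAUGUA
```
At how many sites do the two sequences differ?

6

The sequences differ at sites 1, 2, 5, 6, 8, 12 (1-based) — 6 in total.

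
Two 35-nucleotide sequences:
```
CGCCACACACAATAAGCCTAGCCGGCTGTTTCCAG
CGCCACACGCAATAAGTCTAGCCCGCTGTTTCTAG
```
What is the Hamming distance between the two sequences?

4

The sequences differ at sites 9, 17, 24, 33 (1-based) — 4 in total.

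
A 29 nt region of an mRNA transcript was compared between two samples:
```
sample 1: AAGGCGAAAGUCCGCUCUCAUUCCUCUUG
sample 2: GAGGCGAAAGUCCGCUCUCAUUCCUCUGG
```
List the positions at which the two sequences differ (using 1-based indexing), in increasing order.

Differences at position 1 (A→G), position 28 (U→G).

1, 28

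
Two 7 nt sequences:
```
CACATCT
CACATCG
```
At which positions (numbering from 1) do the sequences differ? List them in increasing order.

7

Scanning 1-based: 7: T/G.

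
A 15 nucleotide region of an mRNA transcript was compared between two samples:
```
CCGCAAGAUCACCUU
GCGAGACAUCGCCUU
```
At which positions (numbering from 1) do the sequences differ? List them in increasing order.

1, 4, 5, 7, 11

Differences at position 1 (C→G), position 4 (C→A), position 5 (A→G), position 7 (G→C), position 11 (A→G).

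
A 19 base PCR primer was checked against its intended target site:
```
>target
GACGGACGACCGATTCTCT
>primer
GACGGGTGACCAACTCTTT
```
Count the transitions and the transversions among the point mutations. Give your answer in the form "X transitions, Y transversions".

Transitions (purine↔purine or pyrimidine↔pyrimidine): 6 A→G, 7 C→T, 12 G→A, 14 T→C, 18 C→T.
Transversions (purine↔pyrimidine): none.

5 transitions, 0 transversions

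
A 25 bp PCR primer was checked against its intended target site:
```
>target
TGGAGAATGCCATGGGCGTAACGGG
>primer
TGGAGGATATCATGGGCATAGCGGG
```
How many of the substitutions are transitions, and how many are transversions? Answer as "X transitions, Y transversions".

Mismatches (1-based):
position 6: A→G (purine→purine, transition)
position 9: G→A (purine→purine, transition)
position 10: C→T (pyrimidine→pyrimidine, transition)
position 18: G→A (purine→purine, transition)
position 21: A→G (purine→purine, transition)

5 transitions, 0 transversions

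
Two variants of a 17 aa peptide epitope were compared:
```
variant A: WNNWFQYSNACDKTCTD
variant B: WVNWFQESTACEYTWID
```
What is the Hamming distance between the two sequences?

The sequences differ at residues 2, 7, 9, 12, 13, 15, 16 (1-based) — 7 in total.

7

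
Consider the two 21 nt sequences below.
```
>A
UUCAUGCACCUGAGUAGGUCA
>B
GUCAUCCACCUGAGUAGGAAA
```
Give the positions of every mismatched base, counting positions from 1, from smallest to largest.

1, 6, 19, 20

Scanning 1-based: 1: U/G; 6: G/C; 19: U/A; 20: C/A.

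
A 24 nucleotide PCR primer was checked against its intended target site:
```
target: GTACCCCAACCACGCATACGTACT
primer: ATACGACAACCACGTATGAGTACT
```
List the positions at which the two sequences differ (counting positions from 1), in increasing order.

Differences at position 1 (G→A), position 5 (C→G), position 6 (C→A), position 15 (C→T), position 18 (A→G), position 19 (C→A).

1, 5, 6, 15, 18, 19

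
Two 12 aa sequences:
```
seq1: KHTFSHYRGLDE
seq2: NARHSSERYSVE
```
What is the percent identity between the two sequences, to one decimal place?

25.0%

9 positions differ (1, 2, 3, 4, 6, 7, 9, 10, 11), so 3 of 12 match: 3/12 = 25%.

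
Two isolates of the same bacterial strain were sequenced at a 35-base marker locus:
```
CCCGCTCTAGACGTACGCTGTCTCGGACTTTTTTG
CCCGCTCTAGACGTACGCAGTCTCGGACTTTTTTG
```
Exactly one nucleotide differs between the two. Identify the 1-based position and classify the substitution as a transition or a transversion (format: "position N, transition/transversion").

Position 19 changes T→A. T is a pyrimidine and A is a purine, so this is a transversion.

position 19, transversion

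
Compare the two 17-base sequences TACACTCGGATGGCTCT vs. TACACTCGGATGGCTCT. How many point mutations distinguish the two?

0

The two sequences are identical at every position.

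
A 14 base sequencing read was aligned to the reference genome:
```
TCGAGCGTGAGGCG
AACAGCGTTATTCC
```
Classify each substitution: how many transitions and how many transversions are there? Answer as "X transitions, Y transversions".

0 transitions, 7 transversions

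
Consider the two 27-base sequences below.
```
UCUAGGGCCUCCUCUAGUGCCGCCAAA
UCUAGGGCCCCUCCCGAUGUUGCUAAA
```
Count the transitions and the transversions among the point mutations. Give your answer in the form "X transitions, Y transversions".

9 transitions, 0 transversions

Transitions (purine↔purine or pyrimidine↔pyrimidine): 10 U→C, 12 C→U, 13 U→C, 15 U→C, 16 A→G, 17 G→A, 20 C→U, 21 C→U, 24 C→U.
Transversions (purine↔pyrimidine): none.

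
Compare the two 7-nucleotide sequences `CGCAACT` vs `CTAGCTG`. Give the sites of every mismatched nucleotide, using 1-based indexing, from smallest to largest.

2, 3, 4, 5, 6, 7

Differences at site 2 (G→T), site 3 (C→A), site 4 (A→G), site 5 (A→C), site 6 (C→T), site 7 (T→G).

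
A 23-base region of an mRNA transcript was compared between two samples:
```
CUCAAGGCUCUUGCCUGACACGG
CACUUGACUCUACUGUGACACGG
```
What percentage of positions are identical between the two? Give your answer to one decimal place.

Mismatches at positions 2, 4, 5, 7, 12, 13, 14, 15 (1-based): 8 of 23.
Identical positions: 15/23 = 65.22% → 65.2%.

65.2%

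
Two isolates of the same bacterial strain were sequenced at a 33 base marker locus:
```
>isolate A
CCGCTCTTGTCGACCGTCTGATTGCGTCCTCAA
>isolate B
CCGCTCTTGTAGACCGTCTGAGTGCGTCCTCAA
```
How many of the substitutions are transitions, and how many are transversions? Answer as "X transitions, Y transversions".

Transitions (purine↔purine or pyrimidine↔pyrimidine): none.
Transversions (purine↔pyrimidine): 11 C→A, 22 T→G.

0 transitions, 2 transversions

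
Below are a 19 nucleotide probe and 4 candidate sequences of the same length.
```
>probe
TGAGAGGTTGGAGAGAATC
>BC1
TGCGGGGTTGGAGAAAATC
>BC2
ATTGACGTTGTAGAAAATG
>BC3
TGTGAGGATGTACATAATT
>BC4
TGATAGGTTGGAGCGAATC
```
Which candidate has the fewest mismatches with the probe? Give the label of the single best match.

BC1 differs at 3 sites; BC2 differs at 7 sites; BC3 differs at 6 sites; BC4 differs at 2 sites. The closest is BC4.

BC4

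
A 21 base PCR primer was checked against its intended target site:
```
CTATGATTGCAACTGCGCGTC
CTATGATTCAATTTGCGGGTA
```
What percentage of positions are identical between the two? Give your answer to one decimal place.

71.4%

6 positions differ (9, 10, 12, 13, 18, 21), so 15 of 21 match: 15/21 = 71.43%.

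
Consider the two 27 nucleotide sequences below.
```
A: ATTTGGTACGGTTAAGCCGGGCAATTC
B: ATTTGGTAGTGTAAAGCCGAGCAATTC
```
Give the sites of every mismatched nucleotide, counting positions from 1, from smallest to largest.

9, 10, 13, 20

Differences at site 9 (C→G), site 10 (G→T), site 13 (T→A), site 20 (G→A).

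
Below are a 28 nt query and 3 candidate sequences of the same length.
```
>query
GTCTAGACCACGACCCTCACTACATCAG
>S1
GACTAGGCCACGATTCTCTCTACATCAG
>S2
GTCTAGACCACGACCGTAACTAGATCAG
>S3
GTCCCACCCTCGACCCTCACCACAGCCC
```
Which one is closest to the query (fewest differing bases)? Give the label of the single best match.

Hamming distances to query — S1: 5; S2: 3; S3: 9.
Smallest is S2 with 3 mismatches.

S2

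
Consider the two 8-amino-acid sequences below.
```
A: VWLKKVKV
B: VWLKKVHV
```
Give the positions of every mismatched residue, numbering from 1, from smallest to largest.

7

Scanning 1-based: 7: K/H.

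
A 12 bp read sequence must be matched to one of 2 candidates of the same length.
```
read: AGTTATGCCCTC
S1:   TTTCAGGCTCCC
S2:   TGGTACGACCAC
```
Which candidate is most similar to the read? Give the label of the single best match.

S1 differs at 6 positions; S2 differs at 5 positions. The closest is S2.

S2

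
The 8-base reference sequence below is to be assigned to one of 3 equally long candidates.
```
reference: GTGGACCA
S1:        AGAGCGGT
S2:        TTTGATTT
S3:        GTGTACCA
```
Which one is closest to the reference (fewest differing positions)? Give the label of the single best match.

S3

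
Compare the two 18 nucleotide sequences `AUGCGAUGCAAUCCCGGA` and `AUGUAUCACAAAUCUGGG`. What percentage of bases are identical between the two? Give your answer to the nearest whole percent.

50%

Mismatches at positions 4, 5, 6, 7, 8, 12, 13, 15, 18 (1-based): 9 of 18.
Identical positions: 9/18 = 50% → 50%.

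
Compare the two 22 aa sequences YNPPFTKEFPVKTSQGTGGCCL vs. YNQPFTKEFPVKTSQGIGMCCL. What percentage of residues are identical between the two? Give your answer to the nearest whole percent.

86%

Mismatches at positions 3, 17, 19 (1-based): 3 of 22.
Identical positions: 19/22 = 86.36% → 86%.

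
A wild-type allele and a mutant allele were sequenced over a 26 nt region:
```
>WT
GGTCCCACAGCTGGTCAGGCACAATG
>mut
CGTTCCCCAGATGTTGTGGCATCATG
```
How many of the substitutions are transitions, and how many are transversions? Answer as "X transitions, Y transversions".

Transitions (purine↔purine or pyrimidine↔pyrimidine): 4 C→T, 22 C→T.
Transversions (purine↔pyrimidine): 1 G→C, 7 A→C, 11 C→A, 14 G→T, 16 C→G, 17 A→T, 23 A→C.

2 transitions, 7 transversions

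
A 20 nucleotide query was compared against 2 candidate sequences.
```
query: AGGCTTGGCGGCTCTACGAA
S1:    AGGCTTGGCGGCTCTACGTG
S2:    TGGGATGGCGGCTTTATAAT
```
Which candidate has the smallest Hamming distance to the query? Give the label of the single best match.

S1

S1 differs at 2 positions; S2 differs at 7 positions. The closest is S1.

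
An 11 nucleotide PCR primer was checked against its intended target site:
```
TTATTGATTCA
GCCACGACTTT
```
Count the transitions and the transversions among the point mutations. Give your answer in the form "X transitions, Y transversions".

Transitions (purine↔purine or pyrimidine↔pyrimidine): 2 T→C, 5 T→C, 8 T→C, 10 C→T.
Transversions (purine↔pyrimidine): 1 T→G, 3 A→C, 4 T→A, 11 A→T.

4 transitions, 4 transversions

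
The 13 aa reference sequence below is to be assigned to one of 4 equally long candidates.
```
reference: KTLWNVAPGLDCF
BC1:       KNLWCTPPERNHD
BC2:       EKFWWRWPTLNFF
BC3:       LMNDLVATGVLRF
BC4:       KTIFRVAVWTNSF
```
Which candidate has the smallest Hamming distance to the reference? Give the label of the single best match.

BC4

Hamming distances to reference — BC1: 9; BC2: 9; BC3: 9; BC4: 8.
Smallest is BC4 with 8 mismatches.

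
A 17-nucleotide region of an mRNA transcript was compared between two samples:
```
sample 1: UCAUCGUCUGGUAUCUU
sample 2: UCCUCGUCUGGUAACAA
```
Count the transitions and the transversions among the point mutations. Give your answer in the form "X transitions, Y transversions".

0 transitions, 4 transversions

Mismatches (1-based):
position 3: A→C (purine→pyrimidine, transversion)
position 14: U→A (pyrimidine→purine, transversion)
position 16: U→A (pyrimidine→purine, transversion)
position 17: U→A (pyrimidine→purine, transversion)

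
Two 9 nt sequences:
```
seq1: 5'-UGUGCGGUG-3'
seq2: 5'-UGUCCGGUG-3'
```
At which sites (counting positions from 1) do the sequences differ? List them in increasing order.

4

Scanning 1-based: 4: G/C.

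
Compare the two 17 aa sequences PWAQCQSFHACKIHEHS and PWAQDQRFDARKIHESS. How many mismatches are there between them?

Mismatches (1-based): position 5: C→D; position 7: S→R; position 9: H→D; position 11: C→R; position 16: H→S.

5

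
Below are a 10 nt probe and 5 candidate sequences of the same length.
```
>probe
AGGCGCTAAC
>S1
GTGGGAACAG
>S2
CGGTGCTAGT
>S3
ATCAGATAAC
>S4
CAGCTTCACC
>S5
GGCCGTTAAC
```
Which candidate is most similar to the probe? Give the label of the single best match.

S1 differs at 7 positions; S2 differs at 4 positions; S3 differs at 4 positions; S4 differs at 6 positions; S5 differs at 3 positions. The closest is S5.

S5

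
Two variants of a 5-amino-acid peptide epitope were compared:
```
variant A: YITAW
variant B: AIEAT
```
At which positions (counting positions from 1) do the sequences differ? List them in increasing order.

Differences at position 1 (Y→A), position 3 (T→E), position 5 (W→T).

1, 3, 5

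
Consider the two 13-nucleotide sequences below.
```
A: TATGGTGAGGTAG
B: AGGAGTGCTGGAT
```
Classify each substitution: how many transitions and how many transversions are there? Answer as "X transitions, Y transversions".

2 transitions, 6 transversions

Transitions (purine↔purine or pyrimidine↔pyrimidine): 2 A→G, 4 G→A.
Transversions (purine↔pyrimidine): 1 T→A, 3 T→G, 8 A→C, 9 G→T, 11 T→G, 13 G→T.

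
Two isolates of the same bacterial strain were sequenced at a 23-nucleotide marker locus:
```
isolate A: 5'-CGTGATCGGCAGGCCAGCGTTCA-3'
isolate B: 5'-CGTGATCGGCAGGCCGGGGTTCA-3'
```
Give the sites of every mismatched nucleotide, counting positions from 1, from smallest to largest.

16, 18

Differences at site 16 (A→G), site 18 (C→G).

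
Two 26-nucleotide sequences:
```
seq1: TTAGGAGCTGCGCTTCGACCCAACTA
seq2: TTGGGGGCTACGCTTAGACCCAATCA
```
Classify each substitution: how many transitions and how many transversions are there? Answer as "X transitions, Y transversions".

5 transitions, 1 transversion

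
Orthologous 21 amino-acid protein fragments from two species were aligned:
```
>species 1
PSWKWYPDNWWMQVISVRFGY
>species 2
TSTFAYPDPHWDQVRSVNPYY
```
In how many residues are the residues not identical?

11

The sequences differ at residues 1, 3, 4, 5, 9, 10, 12, 15, 18, 19, 20 (1-based) — 11 in total.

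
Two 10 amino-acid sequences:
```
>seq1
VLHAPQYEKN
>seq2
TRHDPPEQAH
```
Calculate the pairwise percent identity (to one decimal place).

20.0%

Mismatches at positions 1, 2, 4, 6, 7, 8, 9, 10 (1-based): 8 of 10.
Identical positions: 2/10 = 20% → 20.0%.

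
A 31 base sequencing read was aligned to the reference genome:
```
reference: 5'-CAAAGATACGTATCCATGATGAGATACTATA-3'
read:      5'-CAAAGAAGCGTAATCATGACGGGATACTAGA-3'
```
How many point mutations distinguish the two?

Mismatches (1-based): site 7: T→A; site 8: A→G; site 13: T→A; site 14: C→T; site 20: T→C; site 22: A→G; site 30: T→G.

7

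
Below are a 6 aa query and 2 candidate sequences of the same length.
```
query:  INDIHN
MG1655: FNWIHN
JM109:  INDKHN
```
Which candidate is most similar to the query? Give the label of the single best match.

Hamming distances to query — MG1655: 2; JM109: 1.
Smallest is JM109 with 1 mismatch.

JM109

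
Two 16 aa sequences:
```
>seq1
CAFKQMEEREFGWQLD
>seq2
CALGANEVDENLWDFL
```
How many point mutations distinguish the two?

11

Comparing position by position, 11 positions differ: 3 (F/L), 4 (K/G), 5 (Q/A), 6 (M/N), 8 (E/V), 9 (R/D), 11 (F/N), 12 (G/L), 14 (Q/D), 15 (L/F), 16 (D/L).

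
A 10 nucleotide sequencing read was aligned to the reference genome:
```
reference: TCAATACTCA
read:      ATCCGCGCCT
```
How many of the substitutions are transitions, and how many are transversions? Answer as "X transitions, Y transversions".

2 transitions, 7 transversions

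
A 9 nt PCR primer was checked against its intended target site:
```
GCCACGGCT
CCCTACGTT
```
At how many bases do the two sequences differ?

Comparing position by position, 5 bases differ: 1 (G/C), 4 (A/T), 5 (C/A), 6 (G/C), 8 (C/T).

5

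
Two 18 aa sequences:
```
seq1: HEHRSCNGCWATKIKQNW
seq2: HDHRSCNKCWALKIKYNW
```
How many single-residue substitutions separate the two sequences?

The sequences differ at residues 2, 8, 12, 16 (1-based) — 4 in total.

4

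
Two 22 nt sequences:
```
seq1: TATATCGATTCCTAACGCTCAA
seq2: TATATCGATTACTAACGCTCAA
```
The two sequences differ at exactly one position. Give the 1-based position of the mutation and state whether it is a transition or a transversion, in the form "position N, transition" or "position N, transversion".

Position 11 changes C→A. C is a pyrimidine and A is a purine, so this is a transversion.

position 11, transversion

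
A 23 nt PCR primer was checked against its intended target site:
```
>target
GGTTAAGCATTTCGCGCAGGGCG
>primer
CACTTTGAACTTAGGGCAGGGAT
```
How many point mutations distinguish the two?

11

Comparing position by position, 11 bases differ: 1 (G/C), 2 (G/A), 3 (T/C), 5 (A/T), 6 (A/T), 8 (C/A), 10 (T/C), 13 (C/A), 15 (C/G), 22 (C/A), 23 (G/T).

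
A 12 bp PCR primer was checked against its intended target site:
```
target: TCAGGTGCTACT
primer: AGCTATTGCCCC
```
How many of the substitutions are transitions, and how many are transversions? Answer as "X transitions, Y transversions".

Transitions (purine↔purine or pyrimidine↔pyrimidine): 5 G→A, 9 T→C, 12 T→C.
Transversions (purine↔pyrimidine): 1 T→A, 2 C→G, 3 A→C, 4 G→T, 7 G→T, 8 C→G, 10 A→C.

3 transitions, 7 transversions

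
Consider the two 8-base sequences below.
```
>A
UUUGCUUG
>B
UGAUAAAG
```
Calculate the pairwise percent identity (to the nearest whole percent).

25%

Mismatches at positions 2, 3, 4, 5, 6, 7 (1-based): 6 of 8.
Identical positions: 2/8 = 25% → 25%.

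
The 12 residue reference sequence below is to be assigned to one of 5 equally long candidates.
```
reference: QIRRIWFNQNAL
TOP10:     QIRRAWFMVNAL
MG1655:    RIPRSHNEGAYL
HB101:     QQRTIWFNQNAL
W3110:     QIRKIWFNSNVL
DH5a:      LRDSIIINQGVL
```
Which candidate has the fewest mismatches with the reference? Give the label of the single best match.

HB101

TOP10 differs at 3 positions; MG1655 differs at 9 positions; HB101 differs at 2 positions; W3110 differs at 3 positions; DH5a differs at 8 positions. The closest is HB101.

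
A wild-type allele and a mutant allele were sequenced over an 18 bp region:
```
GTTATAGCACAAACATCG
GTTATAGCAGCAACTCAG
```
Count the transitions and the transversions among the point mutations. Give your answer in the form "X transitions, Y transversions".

1 transition, 4 transversions

Mismatches (1-based):
site 10: C→G (pyrimidine→purine, transversion)
site 11: A→C (purine→pyrimidine, transversion)
site 15: A→T (purine→pyrimidine, transversion)
site 16: T→C (pyrimidine→pyrimidine, transition)
site 17: C→A (pyrimidine→purine, transversion)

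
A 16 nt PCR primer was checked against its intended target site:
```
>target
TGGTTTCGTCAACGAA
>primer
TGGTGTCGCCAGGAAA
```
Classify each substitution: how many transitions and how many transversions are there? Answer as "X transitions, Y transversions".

3 transitions, 2 transversions

Mismatches (1-based):
site 5: T→G (pyrimidine→purine, transversion)
site 9: T→C (pyrimidine→pyrimidine, transition)
site 12: A→G (purine→purine, transition)
site 13: C→G (pyrimidine→purine, transversion)
site 14: G→A (purine→purine, transition)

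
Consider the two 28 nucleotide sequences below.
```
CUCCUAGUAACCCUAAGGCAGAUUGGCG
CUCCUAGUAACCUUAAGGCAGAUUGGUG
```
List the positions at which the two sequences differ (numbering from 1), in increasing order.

Scanning 1-based: 13: C/U; 27: C/U.

13, 27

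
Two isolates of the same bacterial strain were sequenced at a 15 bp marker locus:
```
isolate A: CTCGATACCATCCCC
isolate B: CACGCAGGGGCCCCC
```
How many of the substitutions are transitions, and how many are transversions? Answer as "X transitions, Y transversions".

3 transitions, 5 transversions

Transitions (purine↔purine or pyrimidine↔pyrimidine): 7 A→G, 10 A→G, 11 T→C.
Transversions (purine↔pyrimidine): 2 T→A, 5 A→C, 6 T→A, 8 C→G, 9 C→G.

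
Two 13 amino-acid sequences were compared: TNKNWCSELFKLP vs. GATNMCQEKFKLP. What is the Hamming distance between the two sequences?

6

The sequences differ at positions 1, 2, 3, 5, 7, 9 (1-based) — 6 in total.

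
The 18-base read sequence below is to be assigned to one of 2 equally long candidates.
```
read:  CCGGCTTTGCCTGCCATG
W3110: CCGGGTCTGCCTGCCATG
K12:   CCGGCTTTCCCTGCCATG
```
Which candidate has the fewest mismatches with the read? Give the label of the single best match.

K12

Hamming distances to read — W3110: 2; K12: 1.
Smallest is K12 with 1 mismatch.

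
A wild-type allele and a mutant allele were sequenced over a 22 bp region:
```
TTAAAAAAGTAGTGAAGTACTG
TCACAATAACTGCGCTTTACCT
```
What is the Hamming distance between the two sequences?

12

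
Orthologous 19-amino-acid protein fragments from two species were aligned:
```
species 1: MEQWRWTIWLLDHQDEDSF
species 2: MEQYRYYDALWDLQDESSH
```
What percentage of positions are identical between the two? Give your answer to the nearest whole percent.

53%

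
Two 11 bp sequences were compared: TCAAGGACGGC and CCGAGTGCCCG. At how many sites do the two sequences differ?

7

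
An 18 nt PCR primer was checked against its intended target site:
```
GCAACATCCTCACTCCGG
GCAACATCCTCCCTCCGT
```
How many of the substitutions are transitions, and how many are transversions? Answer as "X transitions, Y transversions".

Mismatches (1-based):
base 12: A→C (purine→pyrimidine, transversion)
base 18: G→T (purine→pyrimidine, transversion)

0 transitions, 2 transversions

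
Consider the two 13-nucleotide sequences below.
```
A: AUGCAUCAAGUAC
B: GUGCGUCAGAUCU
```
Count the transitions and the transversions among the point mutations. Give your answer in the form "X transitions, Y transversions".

Transitions (purine↔purine or pyrimidine↔pyrimidine): 1 A→G, 5 A→G, 9 A→G, 10 G→A, 13 C→U.
Transversions (purine↔pyrimidine): 12 A→C.

5 transitions, 1 transversion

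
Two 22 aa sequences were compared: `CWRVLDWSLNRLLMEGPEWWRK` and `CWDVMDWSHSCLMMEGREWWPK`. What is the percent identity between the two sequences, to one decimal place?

63.6%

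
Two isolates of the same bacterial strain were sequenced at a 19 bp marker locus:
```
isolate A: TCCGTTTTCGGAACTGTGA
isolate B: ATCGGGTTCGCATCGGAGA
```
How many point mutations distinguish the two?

8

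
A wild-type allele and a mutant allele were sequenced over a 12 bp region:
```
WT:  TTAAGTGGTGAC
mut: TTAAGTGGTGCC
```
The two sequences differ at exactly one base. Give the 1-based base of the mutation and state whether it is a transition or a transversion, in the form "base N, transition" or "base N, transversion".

base 11, transversion

The sequences differ only at base 11: A→C (purine→pyrimidine), a transversion.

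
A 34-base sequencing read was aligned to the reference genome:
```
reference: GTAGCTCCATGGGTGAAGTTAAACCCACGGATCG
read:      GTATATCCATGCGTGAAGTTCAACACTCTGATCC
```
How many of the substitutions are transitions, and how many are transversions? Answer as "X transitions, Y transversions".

0 transitions, 8 transversions

Mismatches (1-based):
base 4: G→T (purine→pyrimidine, transversion)
base 5: C→A (pyrimidine→purine, transversion)
base 12: G→C (purine→pyrimidine, transversion)
base 21: A→C (purine→pyrimidine, transversion)
base 25: C→A (pyrimidine→purine, transversion)
base 27: A→T (purine→pyrimidine, transversion)
base 29: G→T (purine→pyrimidine, transversion)
base 34: G→C (purine→pyrimidine, transversion)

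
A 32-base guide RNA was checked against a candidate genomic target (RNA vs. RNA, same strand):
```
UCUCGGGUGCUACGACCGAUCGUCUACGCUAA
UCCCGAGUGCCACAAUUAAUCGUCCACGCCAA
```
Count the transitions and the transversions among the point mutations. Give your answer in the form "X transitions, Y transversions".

Transitions (purine↔purine or pyrimidine↔pyrimidine): 3 U→C, 6 G→A, 11 U→C, 14 G→A, 16 C→U, 17 C→U, 18 G→A, 25 U→C, 30 U→C.
Transversions (purine↔pyrimidine): none.

9 transitions, 0 transversions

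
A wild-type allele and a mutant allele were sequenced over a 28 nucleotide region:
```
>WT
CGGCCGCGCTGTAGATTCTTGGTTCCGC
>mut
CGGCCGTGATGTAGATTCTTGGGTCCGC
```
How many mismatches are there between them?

The sequences differ at sites 7, 9, 23 (1-based) — 3 in total.

3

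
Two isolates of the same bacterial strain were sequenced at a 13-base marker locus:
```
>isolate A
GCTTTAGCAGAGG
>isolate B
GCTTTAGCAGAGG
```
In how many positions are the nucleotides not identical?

0

The two sequences are identical at every position.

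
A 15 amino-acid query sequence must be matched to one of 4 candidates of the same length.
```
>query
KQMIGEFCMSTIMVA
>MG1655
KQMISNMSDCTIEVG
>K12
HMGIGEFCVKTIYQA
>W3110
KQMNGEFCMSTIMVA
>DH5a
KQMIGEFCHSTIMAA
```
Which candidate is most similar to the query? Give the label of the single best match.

MG1655 differs at 8 residues; K12 differs at 7 residues; W3110 differs at 1 residue; DH5a differs at 2 residues. The closest is W3110.

W3110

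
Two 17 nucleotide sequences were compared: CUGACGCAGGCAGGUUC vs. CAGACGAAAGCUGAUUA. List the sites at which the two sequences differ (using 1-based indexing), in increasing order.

Differences at site 2 (U→A), site 7 (C→A), site 9 (G→A), site 12 (A→U), site 14 (G→A), site 17 (C→A).

2, 7, 9, 12, 14, 17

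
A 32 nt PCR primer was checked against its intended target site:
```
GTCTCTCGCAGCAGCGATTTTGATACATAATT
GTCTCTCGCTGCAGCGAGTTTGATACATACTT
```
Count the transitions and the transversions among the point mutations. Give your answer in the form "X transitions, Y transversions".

Mismatches (1-based):
position 10: A→T (purine→pyrimidine, transversion)
position 18: T→G (pyrimidine→purine, transversion)
position 30: A→C (purine→pyrimidine, transversion)

0 transitions, 3 transversions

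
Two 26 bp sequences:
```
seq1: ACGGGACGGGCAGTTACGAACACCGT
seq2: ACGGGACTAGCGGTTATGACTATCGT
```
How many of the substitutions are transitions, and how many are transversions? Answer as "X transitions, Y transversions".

Mismatches (1-based):
site 8: G→T (purine→pyrimidine, transversion)
site 9: G→A (purine→purine, transition)
site 12: A→G (purine→purine, transition)
site 17: C→T (pyrimidine→pyrimidine, transition)
site 20: A→C (purine→pyrimidine, transversion)
site 21: C→T (pyrimidine→pyrimidine, transition)
site 23: C→T (pyrimidine→pyrimidine, transition)

5 transitions, 2 transversions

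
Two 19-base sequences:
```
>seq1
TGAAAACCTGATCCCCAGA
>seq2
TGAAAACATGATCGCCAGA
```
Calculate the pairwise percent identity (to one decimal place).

2 positions differ (8, 14), so 17 of 19 match: 17/19 = 89.47%.

89.5%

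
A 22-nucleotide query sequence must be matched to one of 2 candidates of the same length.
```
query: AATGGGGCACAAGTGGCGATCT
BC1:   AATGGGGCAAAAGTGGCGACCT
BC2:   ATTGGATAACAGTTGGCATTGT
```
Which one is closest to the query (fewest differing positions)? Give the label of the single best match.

BC1 differs at 2 positions; BC2 differs at 9 positions. The closest is BC1.

BC1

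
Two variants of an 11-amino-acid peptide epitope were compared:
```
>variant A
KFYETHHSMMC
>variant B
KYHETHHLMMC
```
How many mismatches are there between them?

3

Comparing position by position, 3 residues differ: 2 (F/Y), 3 (Y/H), 8 (S/L).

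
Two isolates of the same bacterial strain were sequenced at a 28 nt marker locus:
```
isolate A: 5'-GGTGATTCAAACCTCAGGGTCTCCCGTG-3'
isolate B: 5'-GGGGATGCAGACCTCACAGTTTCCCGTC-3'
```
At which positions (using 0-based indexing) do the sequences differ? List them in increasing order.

2, 6, 9, 16, 17, 20, 27

Differences at position 2 (T→G), position 6 (T→G), position 9 (A→G), position 16 (G→C), position 17 (G→A), position 20 (C→T), position 27 (G→C).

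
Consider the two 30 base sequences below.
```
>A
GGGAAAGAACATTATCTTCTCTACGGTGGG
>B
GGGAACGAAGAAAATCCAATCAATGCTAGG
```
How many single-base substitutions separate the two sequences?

11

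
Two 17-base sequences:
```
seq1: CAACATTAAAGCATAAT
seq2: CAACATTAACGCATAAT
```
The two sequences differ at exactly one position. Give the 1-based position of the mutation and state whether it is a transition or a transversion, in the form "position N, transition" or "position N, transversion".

Position 10 changes A→C. A is a purine and C is a pyrimidine, so this is a transversion.

position 10, transversion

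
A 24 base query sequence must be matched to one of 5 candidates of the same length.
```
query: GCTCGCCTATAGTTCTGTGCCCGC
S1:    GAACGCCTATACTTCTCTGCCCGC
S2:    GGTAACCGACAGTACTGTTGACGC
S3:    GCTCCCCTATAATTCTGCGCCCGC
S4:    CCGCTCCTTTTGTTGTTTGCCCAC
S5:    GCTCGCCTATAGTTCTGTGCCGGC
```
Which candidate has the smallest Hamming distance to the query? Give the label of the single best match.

S5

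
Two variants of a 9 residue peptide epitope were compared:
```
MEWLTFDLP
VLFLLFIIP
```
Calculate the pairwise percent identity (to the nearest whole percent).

33%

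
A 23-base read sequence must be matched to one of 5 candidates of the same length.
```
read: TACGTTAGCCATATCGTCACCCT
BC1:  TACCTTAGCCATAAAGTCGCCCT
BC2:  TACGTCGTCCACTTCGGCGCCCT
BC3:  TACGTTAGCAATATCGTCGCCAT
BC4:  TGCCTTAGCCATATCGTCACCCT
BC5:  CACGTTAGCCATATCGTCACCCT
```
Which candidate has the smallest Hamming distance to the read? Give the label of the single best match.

BC5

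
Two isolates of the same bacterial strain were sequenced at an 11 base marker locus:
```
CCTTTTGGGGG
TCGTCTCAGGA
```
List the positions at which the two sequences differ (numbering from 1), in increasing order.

1, 3, 5, 7, 8, 11

Differences at position 1 (C→T), position 3 (T→G), position 5 (T→C), position 7 (G→C), position 8 (G→A), position 11 (G→A).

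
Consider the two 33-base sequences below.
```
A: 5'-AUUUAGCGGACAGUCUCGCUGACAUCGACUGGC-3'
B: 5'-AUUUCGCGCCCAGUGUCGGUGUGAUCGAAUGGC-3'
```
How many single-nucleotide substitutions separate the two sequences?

8

Comparing position by position, 8 sites differ: 5 (A/C), 9 (G/C), 10 (A/C), 15 (C/G), 19 (C/G), 22 (A/U), 23 (C/G), 29 (C/A).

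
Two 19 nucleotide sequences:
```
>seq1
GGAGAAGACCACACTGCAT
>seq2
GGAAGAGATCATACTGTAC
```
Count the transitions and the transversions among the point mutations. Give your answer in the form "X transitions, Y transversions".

6 transitions, 0 transversions

Transitions (purine↔purine or pyrimidine↔pyrimidine): 4 G→A, 5 A→G, 9 C→T, 12 C→T, 17 C→T, 19 T→C.
Transversions (purine↔pyrimidine): none.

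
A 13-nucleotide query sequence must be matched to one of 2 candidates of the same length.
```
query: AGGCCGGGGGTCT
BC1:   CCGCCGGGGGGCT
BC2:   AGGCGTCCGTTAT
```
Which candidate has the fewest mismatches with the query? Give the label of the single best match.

BC1 differs at 3 positions; BC2 differs at 6 positions. The closest is BC1.

BC1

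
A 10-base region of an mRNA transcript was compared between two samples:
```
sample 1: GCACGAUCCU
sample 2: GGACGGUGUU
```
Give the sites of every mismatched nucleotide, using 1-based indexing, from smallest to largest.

2, 6, 8, 9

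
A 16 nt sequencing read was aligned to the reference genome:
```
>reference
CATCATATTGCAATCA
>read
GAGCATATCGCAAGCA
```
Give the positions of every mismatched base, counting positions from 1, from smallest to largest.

Differences at position 1 (C→G), position 3 (T→G), position 9 (T→C), position 14 (T→G).

1, 3, 9, 14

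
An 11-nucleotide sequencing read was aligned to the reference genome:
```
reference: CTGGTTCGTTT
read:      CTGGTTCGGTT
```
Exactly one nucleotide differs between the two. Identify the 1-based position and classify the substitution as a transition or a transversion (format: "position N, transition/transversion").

The sequences differ only at position 9: T→G (pyrimidine→purine), a transversion.

position 9, transversion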